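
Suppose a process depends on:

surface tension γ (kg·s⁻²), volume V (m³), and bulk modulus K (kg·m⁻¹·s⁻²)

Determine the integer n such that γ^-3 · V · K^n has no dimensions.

Balance the M exponent: (1)·n from K, plus −3·(1) + (0) = -3 from the rest, must sum to zero.
n − 3 = 0, so n = 3.

3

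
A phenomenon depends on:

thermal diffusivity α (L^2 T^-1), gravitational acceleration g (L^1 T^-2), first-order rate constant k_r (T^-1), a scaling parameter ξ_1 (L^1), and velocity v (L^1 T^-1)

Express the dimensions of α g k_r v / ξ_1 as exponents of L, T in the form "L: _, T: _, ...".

L: 3, T: -5

Collect each base-dimension exponent across the product:
  L: (2) + (1) + (0) − (1) + (1) = 3
  T: (-1) + (-2) + (-1) − (0) + (-1) = -5
So the dimensions are [L³ T⁻⁵].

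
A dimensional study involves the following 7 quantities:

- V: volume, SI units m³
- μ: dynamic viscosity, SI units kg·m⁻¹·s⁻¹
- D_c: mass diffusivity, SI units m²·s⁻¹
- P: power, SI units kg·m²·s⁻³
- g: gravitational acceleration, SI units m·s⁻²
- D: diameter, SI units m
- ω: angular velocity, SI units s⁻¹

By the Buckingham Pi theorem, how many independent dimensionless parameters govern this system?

4

There are 7 variables and 3 base dimensions (M, L, T).
The dimension matrix has rank 3.
Independent dimensionless groups: 7 − 3 = 4.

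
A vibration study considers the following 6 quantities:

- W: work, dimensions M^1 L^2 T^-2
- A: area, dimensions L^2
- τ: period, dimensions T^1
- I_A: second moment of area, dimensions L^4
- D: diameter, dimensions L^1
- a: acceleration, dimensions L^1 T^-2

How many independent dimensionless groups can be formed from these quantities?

There are 6 variables and 3 base dimensions (M, L, T).
The dimension matrix has rank 3.
Independent dimensionless groups: 6 − 3 = 3.

3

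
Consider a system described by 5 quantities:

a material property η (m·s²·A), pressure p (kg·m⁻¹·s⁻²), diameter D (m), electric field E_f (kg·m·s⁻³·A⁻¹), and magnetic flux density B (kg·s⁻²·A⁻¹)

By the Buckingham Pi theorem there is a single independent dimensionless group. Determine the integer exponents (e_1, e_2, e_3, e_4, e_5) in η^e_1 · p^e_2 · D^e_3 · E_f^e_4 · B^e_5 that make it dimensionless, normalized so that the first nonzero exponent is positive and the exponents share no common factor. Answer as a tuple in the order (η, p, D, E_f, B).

(1, -1, -4, 2, -1)

M: e_1·(0) + e_2·(1) + e_3·(0) + e_4·(1) + e_5·(1) = 0
L: e_1·(1) + e_2·(-1) + e_3·(1) + e_4·(1) + e_5·(0) = 0
T: e_1·(2) + e_2·(-2) + e_3·(0) + e_4·(-3) + e_5·(-2) = 0
I: e_1·(1) + e_2·(0) + e_3·(0) + e_4·(-1) + e_5·(-1) = 0
Solving this homogeneous linear system for the smallest-integer solution (first nonzero entry positive) gives (1, -1, -4, 2, -1).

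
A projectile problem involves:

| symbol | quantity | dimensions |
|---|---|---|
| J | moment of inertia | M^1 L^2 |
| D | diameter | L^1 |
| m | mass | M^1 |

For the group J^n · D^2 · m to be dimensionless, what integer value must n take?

Balance the M exponent: (1)·n from J, plus 2·(0) + (1) = 1 from the rest, must sum to zero.
n + 1 = 0, so n = -1.

-1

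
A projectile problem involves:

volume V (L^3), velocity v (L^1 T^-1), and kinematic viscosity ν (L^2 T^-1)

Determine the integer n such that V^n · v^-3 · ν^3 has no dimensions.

Balance the L exponent: (3)·n from V, plus −3·(1) + 3·(2) = 3 from the rest, must sum to zero.
3n + 3 = 0, so n = -1.

-1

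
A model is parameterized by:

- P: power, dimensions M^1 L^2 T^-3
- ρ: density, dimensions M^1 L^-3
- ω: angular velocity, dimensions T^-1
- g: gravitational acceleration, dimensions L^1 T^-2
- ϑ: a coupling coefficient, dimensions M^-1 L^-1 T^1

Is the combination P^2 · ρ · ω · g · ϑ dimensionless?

Sum the exponent of each base dimension across the product:
  M: 2·[P]_M + [ρ]_M + [ω]_M + [g]_M + [ϑ]_M = 2·(1) + (1) + (0) + (0) + (-1) = 2
  L: 2·[P]_L + [ρ]_L + [ω]_L + [g]_L + [ϑ]_L = 2·(2) + (-3) + (0) + (1) + (-1) = 1
  T: 2·[P]_T + [ρ]_T + [ω]_T + [g]_T + [ϑ]_T = 2·(-3) + (0) + (-1) + (-2) + (1) = -8
Net dimensions [M² L T⁻⁸] ≠ [1] — not dimensionless.

no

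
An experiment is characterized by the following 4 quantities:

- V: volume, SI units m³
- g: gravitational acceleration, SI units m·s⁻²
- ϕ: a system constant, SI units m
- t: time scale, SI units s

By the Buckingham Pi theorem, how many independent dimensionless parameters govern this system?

2

There are 4 variables and 2 base dimensions (L, T).
The dimension matrix has rank 2.
Independent dimensionless groups: 4 − 2 = 2.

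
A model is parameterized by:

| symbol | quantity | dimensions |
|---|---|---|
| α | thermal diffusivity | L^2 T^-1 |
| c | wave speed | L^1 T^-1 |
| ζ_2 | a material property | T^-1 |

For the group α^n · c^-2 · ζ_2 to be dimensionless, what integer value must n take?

Balance the L exponent: (2)·n from α, plus −2·(1) + (0) = -2 from the rest, must sum to zero.
2n − 2 = 0, so n = 1.

1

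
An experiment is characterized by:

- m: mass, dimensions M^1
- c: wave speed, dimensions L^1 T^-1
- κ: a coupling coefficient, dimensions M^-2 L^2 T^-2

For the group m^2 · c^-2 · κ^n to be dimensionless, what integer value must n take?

Balance the M exponent: (-2)·n from κ, plus 2·(1) − 2·(0) = 2 from the rest, must sum to zero.
-2n + 2 = 0, so n = 1.

1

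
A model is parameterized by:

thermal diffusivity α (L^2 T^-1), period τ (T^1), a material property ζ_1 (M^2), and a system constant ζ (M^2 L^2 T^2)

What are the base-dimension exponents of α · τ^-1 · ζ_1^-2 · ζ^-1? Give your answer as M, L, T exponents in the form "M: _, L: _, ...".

Collect each base-dimension exponent across the product:
  M: (0) − (0) − 2·(2) − (2) = -6
  L: (2) − (0) − 2·(0) − (2) = 0
  T: (-1) − (1) − 2·(0) − (2) = -4
So the dimensions are [M⁻⁶ T⁻⁴].

M: -6, L: 0, T: -4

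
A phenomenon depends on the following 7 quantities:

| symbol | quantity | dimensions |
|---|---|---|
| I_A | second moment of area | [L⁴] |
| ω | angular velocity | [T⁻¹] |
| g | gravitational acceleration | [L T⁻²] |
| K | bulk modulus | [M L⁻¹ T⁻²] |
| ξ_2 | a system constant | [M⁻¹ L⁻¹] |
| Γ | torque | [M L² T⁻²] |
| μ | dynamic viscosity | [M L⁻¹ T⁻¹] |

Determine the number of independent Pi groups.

4

There are 7 variables and 3 base dimensions (M, L, T).
The dimension matrix has rank 3.
Independent dimensionless groups: 7 − 3 = 4.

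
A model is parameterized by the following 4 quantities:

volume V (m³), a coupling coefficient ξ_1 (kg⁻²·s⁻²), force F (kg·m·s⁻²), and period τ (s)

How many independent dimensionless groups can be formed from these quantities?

1

There are 4 variables and 3 base dimensions (M, L, T).
The dimension matrix has rank 3.
Independent dimensionless groups: 4 − 3 = 1.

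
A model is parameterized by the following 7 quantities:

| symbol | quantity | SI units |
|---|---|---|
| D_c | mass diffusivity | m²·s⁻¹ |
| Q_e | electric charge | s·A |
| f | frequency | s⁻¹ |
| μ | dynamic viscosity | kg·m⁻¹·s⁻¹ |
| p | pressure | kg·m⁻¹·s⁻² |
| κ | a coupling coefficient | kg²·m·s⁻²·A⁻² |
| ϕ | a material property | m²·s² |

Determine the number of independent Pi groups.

There are 7 variables and 4 base dimensions (M, L, T, I).
The dimension matrix has rank 4.
Independent dimensionless groups: 7 − 4 = 3.

3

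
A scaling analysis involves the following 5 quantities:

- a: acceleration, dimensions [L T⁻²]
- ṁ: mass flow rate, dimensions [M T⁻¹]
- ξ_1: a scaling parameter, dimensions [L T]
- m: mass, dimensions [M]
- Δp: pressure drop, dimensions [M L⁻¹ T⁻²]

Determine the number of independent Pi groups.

There are 5 variables and 3 base dimensions (M, L, T).
The dimension matrix has rank 3.
Independent dimensionless groups: 5 − 3 = 2.

2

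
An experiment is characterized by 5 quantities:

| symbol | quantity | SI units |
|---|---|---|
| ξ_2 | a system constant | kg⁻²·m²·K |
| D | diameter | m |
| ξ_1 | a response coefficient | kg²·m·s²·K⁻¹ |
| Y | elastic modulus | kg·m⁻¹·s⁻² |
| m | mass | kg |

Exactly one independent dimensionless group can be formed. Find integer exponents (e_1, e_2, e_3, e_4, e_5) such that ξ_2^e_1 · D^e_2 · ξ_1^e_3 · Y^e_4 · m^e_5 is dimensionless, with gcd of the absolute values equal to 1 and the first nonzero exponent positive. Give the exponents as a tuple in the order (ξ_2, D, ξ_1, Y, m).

(1, -2, 1, 1, -1)

M: e_1·(-2) + e_2·(0) + e_3·(2) + e_4·(1) + e_5·(1) = 0
L: e_1·(2) + e_2·(1) + e_3·(1) + e_4·(-1) + e_5·(0) = 0
T: e_1·(0) + e_2·(0) + e_3·(2) + e_4·(-2) + e_5·(0) = 0
Θ: e_1·(1) + e_2·(0) + e_3·(-1) + e_4·(0) + e_5·(0) = 0
Solving this homogeneous linear system for the smallest-integer solution (first nonzero entry positive) gives (1, -2, 1, 1, -1).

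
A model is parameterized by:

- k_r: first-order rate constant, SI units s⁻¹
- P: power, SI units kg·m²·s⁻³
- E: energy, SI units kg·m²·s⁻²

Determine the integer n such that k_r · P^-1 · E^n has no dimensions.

Balance the M exponent: (1)·n from E, plus (0) − (1) = -1 from the rest, must sum to zero.
n − 1 = 0, so n = 1.

1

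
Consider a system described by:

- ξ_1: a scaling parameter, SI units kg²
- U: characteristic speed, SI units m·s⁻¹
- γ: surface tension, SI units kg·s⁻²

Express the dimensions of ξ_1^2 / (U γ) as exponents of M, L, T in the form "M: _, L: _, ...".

M: 3, L: -1, T: 3

Collect each base-dimension exponent across the product:
  M: 2·(2) − (0) − (1) = 3
  L: 2·(0) − (1) − (0) = -1
  T: 2·(0) − (-1) − (-2) = 3
So the dimensions are [M³ L⁻¹ T³].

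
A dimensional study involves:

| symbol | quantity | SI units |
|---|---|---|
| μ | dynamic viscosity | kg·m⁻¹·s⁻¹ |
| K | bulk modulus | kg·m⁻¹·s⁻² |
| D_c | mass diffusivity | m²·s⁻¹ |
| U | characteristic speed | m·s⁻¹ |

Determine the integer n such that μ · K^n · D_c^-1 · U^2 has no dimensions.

-1

Balance the M exponent: (1)·n from K, plus (1) − (0) + 2·(0) = 1 from the rest, must sum to zero.
n + 1 = 0, so n = -1.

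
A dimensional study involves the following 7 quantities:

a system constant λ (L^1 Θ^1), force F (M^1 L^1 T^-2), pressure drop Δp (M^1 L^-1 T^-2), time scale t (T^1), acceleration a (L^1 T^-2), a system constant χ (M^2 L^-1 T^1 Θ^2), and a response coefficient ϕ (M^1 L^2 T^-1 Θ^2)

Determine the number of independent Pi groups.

There are 7 variables and 4 base dimensions (M, L, T, Θ).
The dimension matrix has rank 4.
Independent dimensionless groups: 7 − 4 = 3.

3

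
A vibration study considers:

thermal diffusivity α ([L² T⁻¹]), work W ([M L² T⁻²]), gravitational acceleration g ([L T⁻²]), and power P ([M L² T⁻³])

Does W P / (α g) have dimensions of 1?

Sum the exponent of each base dimension across the product:
  M: −[α]_M + [W]_M − [g]_M + [P]_M = −(0) + (1) − (0) + (1) = 2
  L: −[α]_L + [W]_L − [g]_L + [P]_L = −(2) + (2) − (1) + (2) = 1
  T: −[α]_T + [W]_T − [g]_T + [P]_T = −(-1) + (-2) − (-2) + (-3) = -2
Net dimensions [M² L T⁻²] ≠ [1] — not dimensionless.

no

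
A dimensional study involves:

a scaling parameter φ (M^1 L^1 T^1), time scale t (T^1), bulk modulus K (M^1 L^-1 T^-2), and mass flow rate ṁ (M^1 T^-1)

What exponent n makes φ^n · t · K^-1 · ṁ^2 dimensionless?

Balance the M exponent: (1)·n from φ, plus (0) − (1) + 2·(1) = 1 from the rest, must sum to zero.
n + 1 = 0, so n = -1.

-1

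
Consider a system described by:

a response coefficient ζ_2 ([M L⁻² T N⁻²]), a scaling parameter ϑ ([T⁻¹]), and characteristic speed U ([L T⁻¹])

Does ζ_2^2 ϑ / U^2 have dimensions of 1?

Sum the exponent of each base dimension across the product:
  M: 2·[ζ_2]_M + [ϑ]_M − 2·[U]_M = 2·(1) + (0) − 2·(0) = 2
  L: 2·[ζ_2]_L + [ϑ]_L − 2·[U]_L = 2·(-2) + (0) − 2·(1) = -6
  T: 2·[ζ_2]_T + [ϑ]_T − 2·[U]_T = 2·(1) + (-1) − 2·(-1) = 3
  N: 2·[ζ_2]_N + [ϑ]_N − 2·[U]_N = 2·(-2) + (0) − 2·(0) = -4
Net dimensions [M² L⁻⁶ T³ N⁻⁴] ≠ [1] — not dimensionless.

no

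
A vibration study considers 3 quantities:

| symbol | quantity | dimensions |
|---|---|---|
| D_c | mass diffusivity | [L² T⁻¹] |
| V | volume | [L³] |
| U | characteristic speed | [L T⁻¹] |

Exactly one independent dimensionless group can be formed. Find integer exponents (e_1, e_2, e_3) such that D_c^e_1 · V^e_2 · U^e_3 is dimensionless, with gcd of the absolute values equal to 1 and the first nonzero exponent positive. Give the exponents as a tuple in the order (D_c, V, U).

(3, -1, -3)

L: e_1·(2) + e_2·(3) + e_3·(1) = 0
T: e_1·(-1) + e_2·(0) + e_3·(-1) = 0
Solving this homogeneous linear system for the smallest-integer solution (first nonzero entry positive) gives (3, -1, -3).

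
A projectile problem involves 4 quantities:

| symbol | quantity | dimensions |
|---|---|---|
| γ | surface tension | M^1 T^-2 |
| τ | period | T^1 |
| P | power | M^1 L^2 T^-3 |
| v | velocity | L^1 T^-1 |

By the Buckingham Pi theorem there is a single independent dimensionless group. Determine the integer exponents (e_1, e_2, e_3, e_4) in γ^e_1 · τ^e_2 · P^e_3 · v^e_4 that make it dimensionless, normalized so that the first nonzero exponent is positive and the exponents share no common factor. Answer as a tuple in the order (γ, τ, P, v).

(1, 1, -1, 2)

M: e_1·(1) + e_2·(0) + e_3·(1) + e_4·(0) = 0
L: e_1·(0) + e_2·(0) + e_3·(2) + e_4·(1) = 0
T: e_1·(-2) + e_2·(1) + e_3·(-3) + e_4·(-1) = 0
Solving this homogeneous linear system for the smallest-integer solution (first nonzero entry positive) gives (1, 1, -1, 2).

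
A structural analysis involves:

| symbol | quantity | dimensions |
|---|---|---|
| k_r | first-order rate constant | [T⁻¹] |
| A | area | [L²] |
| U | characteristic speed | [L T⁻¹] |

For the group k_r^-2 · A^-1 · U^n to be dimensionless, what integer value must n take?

2

Balance the L exponent: (1)·n from U, plus −2·(0) − (2) = -2 from the rest, must sum to zero.
n − 2 = 0, so n = 2.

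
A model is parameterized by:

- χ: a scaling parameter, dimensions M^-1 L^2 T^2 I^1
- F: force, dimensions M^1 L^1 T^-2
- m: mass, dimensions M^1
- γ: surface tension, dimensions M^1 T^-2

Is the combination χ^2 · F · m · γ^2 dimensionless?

no

Sum the exponent of each base dimension across the product:
  M: 2·[χ]_M + [F]_M + [m]_M + 2·[γ]_M = 2·(-1) + (1) + (1) + 2·(1) = 2
  L: 2·[χ]_L + [F]_L + [m]_L + 2·[γ]_L = 2·(2) + (1) + (0) + 2·(0) = 5
  T: 2·[χ]_T + [F]_T + [m]_T + 2·[γ]_T = 2·(2) + (-2) + (0) + 2·(-2) = -2
  I: 2·[χ]_I + [F]_I + [m]_I + 2·[γ]_I = 2·(1) + (0) + (0) + 2·(0) = 2
Net dimensions [M² L⁵ T⁻² I²] ≠ [1] — not dimensionless.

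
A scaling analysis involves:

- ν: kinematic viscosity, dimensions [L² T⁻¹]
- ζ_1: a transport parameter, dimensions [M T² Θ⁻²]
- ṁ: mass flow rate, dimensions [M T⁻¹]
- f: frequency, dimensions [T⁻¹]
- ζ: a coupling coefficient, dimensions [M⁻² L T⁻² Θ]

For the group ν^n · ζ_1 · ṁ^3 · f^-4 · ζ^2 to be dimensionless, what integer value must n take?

-1

Balance the L exponent: (2)·n from ν, plus (0) + 3·(0) − 4·(0) + 2·(1) = 2 from the rest, must sum to zero.
2n + 2 = 0, so n = -1.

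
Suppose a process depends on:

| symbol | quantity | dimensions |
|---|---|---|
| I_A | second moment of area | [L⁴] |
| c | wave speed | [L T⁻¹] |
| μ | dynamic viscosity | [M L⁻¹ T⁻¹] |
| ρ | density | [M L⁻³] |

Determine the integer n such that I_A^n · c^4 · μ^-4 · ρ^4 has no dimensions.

1

Balance the L exponent: (4)·n from I_A, plus 4·(1) − 4·(-1) + 4·(-3) = -4 from the rest, must sum to zero.
4n − 4 = 0, so n = 1.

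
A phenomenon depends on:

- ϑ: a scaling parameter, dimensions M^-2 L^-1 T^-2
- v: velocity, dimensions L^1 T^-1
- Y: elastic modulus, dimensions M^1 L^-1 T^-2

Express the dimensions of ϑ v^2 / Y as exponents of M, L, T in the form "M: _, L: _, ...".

Collect each base-dimension exponent across the product:
  M: (-2) + 2·(0) − (1) = -3
  L: (-1) + 2·(1) − (-1) = 2
  T: (-2) + 2·(-1) − (-2) = -2
So the dimensions are [M⁻³ L² T⁻²].

M: -3, L: 2, T: -2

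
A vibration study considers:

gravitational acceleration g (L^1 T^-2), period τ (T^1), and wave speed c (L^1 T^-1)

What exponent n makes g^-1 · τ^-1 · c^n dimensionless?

Balance the L exponent: (1)·n from c, plus −(1) − (0) = -1 from the rest, must sum to zero.
n − 1 = 0, so n = 1.

1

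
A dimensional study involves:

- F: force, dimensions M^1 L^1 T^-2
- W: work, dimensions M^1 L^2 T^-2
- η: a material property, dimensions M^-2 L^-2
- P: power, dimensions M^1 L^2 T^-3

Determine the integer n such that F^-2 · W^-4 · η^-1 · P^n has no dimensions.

4

Balance the M exponent: (1)·n from P, plus −2·(1) − 4·(1) − (-2) = -4 from the rest, must sum to zero.
n − 4 = 0, so n = 4.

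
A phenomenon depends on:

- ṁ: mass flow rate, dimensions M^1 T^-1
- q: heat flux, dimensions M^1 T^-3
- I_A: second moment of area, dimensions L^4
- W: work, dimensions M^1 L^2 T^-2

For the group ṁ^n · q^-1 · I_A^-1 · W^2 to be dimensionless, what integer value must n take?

Balance the M exponent: (1)·n from ṁ, plus −(1) − (0) + 2·(1) = 1 from the rest, must sum to zero.
n + 1 = 0, so n = -1.

-1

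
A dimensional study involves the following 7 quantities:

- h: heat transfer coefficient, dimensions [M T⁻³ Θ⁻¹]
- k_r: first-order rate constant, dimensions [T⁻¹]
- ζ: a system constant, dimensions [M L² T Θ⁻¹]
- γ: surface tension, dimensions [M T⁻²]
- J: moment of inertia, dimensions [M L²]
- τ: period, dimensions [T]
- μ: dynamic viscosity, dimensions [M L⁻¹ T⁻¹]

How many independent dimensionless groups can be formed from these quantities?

There are 7 variables and 4 base dimensions (M, L, T, Θ).
The dimension matrix has rank 4.
Independent dimensionless groups: 7 − 4 = 3.

3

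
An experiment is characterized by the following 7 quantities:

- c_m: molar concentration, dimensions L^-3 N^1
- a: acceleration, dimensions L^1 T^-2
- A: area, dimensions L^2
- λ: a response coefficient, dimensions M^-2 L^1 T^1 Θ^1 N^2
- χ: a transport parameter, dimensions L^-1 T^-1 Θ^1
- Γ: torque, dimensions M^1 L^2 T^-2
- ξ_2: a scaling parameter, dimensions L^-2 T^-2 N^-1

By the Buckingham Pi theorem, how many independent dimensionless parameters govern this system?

There are 7 variables and 5 base dimensions (M, L, T, Θ, N).
The dimension matrix has rank 5.
Independent dimensionless groups: 7 − 5 = 2.

2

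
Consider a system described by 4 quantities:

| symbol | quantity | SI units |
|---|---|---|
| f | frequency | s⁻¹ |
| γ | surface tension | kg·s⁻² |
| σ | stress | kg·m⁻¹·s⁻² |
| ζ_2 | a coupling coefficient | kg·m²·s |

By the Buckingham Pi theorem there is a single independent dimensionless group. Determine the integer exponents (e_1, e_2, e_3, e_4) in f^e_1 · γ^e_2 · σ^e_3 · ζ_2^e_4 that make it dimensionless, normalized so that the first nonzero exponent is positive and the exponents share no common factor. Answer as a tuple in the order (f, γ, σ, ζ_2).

(3, -3, 2, 1)

M: e_1·(0) + e_2·(1) + e_3·(1) + e_4·(1) = 0
L: e_1·(0) + e_2·(0) + e_3·(-1) + e_4·(2) = 0
T: e_1·(-1) + e_2·(-2) + e_3·(-2) + e_4·(1) = 0
Solving this homogeneous linear system for the smallest-integer solution (first nonzero entry positive) gives (3, -3, 2, 1).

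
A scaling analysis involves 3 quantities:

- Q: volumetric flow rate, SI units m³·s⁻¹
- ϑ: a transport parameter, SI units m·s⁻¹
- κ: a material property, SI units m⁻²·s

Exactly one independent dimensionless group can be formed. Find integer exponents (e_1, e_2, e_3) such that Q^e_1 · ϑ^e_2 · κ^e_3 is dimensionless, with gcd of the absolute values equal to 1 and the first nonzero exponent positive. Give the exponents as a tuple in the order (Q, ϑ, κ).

L: e_1·(3) + e_2·(1) + e_3·(-2) = 0
T: e_1·(-1) + e_2·(-1) + e_3·(1) = 0
Solving this homogeneous linear system for the smallest-integer solution (first nonzero entry positive) gives (1, 1, 2).

(1, 1, 2)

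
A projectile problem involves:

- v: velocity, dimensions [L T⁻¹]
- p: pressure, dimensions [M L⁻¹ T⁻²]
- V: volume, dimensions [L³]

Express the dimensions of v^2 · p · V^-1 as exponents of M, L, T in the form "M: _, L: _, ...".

M: 1, L: -2, T: -4

Collect each base-dimension exponent across the product:
  M: 2·(0) + (1) − (0) = 1
  L: 2·(1) + (-1) − (3) = -2
  T: 2·(-1) + (-2) − (0) = -4
So the dimensions are [M L⁻² T⁻⁴].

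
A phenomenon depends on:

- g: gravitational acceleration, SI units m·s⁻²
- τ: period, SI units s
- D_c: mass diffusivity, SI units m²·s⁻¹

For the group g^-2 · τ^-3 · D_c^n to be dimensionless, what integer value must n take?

Balance the L exponent: (2)·n from D_c, plus −2·(1) − 3·(0) = -2 from the rest, must sum to zero.
2n − 2 = 0, so n = 1.

1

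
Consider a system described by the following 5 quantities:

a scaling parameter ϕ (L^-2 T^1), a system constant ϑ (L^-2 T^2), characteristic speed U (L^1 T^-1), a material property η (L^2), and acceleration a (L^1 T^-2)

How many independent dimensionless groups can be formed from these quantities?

3

There are 5 variables and 2 base dimensions (L, T).
The dimension matrix has rank 2.
Independent dimensionless groups: 5 − 2 = 3.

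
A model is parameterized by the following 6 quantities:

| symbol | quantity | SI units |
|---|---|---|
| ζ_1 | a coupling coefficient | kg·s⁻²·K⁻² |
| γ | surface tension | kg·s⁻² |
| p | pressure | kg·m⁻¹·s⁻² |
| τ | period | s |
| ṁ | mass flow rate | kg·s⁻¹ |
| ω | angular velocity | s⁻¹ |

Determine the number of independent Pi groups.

2

There are 6 variables and 4 base dimensions (M, L, T, Θ).
The dimension matrix has rank 4.
Independent dimensionless groups: 6 − 4 = 2.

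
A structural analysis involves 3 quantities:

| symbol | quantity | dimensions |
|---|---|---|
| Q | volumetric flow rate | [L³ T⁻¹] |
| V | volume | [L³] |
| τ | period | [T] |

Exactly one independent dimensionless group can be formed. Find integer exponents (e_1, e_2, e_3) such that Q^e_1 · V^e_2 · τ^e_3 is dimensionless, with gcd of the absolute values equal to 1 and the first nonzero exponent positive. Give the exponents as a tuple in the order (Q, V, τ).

(1, -1, 1)

L: e_1·(3) + e_2·(3) + e_3·(0) = 0
T: e_1·(-1) + e_2·(0) + e_3·(1) = 0
Solving this homogeneous linear system for the smallest-integer solution (first nonzero entry positive) gives (1, -1, 1).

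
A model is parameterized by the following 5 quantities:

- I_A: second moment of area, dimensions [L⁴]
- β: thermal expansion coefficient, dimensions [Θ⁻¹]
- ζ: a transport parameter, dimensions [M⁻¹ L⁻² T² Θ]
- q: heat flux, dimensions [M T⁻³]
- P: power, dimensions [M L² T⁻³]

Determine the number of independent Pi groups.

There are 5 variables and 4 base dimensions (M, L, T, Θ).
The dimension matrix has rank 4.
Independent dimensionless groups: 5 − 4 = 1.

1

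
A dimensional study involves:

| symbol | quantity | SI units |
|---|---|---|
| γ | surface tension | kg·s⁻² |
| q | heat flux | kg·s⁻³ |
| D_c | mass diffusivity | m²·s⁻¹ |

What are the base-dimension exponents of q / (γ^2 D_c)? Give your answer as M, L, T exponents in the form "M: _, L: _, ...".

M: -1, L: -2, T: 2

Collect each base-dimension exponent across the product:
  M: −2·(1) + (1) − (0) = -1
  L: −2·(0) + (0) − (2) = -2
  T: −2·(-2) + (-3) − (-1) = 2
So the dimensions are [M⁻¹ L⁻² T²].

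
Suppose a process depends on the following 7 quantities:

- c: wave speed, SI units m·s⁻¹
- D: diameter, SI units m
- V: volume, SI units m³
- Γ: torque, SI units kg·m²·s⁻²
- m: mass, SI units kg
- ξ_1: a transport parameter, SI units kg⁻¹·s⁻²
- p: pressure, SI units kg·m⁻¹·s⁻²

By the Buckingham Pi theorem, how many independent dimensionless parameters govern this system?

There are 7 variables and 3 base dimensions (M, L, T).
The dimension matrix has rank 3.
Independent dimensionless groups: 7 − 3 = 4.

4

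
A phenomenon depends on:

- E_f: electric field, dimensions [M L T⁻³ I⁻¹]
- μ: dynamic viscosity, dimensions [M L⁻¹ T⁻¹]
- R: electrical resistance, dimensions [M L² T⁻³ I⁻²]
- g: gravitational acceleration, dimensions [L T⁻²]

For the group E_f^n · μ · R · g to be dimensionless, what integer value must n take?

Balance the M exponent: (1)·n from E_f, plus (1) + (1) + (0) = 2 from the rest, must sum to zero.
n + 2 = 0, so n = -2.

-2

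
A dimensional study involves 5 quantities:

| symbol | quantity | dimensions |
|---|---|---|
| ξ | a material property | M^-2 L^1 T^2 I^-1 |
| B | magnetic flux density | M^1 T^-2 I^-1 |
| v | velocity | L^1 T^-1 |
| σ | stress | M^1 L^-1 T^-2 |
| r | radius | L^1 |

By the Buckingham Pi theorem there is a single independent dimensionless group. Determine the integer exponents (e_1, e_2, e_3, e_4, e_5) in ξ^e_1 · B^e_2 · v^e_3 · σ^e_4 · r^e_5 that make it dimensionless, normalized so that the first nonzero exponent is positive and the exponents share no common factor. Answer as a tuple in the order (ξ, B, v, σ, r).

(1, -1, -2, 3, 4)

M: e_1·(-2) + e_2·(1) + e_3·(0) + e_4·(1) + e_5·(0) = 0
L: e_1·(1) + e_2·(0) + e_3·(1) + e_4·(-1) + e_5·(1) = 0
T: e_1·(2) + e_2·(-2) + e_3·(-1) + e_4·(-2) + e_5·(0) = 0
I: e_1·(-1) + e_2·(-1) + e_3·(0) + e_4·(0) + e_5·(0) = 0
Solving this homogeneous linear system for the smallest-integer solution (first nonzero entry positive) gives (1, -1, -2, 3, 4).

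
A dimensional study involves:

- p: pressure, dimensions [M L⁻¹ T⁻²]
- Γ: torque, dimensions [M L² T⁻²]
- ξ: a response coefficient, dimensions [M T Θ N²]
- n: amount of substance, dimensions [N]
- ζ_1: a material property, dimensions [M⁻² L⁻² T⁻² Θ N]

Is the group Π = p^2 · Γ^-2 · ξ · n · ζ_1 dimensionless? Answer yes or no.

no

Sum the exponent of each base dimension across the product:
  M: 2·[p]_M − 2·[Γ]_M + [ξ]_M + [n]_M + [ζ_1]_M = 2·(1) − 2·(1) + (1) + (0) + (-2) = -1
  L: 2·[p]_L − 2·[Γ]_L + [ξ]_L + [n]_L + [ζ_1]_L = 2·(-1) − 2·(2) + (0) + (0) + (-2) = -8
  T: 2·[p]_T − 2·[Γ]_T + [ξ]_T + [n]_T + [ζ_1]_T = 2·(-2) − 2·(-2) + (1) + (0) + (-2) = -1
  Θ: 2·[p]_Θ − 2·[Γ]_Θ + [ξ]_Θ + [n]_Θ + [ζ_1]_Θ = 2·(0) − 2·(0) + (1) + (0) + (1) = 2
  N: 2·[p]_N − 2·[Γ]_N + [ξ]_N + [n]_N + [ζ_1]_N = 2·(0) − 2·(0) + (2) + (1) + (1) = 4
Net dimensions [M⁻¹ L⁻⁸ T⁻¹ Θ² N⁴] ≠ [1] — not dimensionless.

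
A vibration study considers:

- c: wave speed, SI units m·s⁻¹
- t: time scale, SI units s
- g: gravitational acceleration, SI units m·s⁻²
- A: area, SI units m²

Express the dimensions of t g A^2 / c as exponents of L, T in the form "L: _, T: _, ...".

L: 4, T: 0

Collect each base-dimension exponent across the product:
  L: −(1) + (0) + (1) + 2·(2) = 4
  T: −(-1) + (1) + (-2) + 2·(0) = 0
So the dimensions are [L⁴].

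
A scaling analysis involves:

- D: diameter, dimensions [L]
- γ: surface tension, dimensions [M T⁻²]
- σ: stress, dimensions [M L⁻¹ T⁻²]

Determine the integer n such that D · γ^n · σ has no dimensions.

-1

Balance the M exponent: (1)·n from γ, plus (0) + (1) = 1 from the rest, must sum to zero.
n + 1 = 0, so n = -1.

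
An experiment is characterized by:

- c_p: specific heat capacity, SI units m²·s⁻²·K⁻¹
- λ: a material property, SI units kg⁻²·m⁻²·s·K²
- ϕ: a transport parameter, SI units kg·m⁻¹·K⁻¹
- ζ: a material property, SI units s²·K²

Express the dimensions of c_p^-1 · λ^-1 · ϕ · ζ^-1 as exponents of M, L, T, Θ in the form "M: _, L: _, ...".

Collect each base-dimension exponent across the product:
  M: −(0) − (-2) + (1) − (0) = 3
  L: −(2) − (-2) + (-1) − (0) = -1
  T: −(-2) − (1) + (0) − (2) = -1
  Θ: −(-1) − (2) + (-1) − (2) = -4
So the dimensions are [M³ L⁻¹ T⁻¹ Θ⁻⁴].

M: 3, L: -1, T: -1, Θ: -4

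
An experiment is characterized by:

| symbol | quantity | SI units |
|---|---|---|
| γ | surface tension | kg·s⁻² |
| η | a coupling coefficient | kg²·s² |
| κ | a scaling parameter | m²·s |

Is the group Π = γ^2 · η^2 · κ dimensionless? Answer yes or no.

no

Sum the exponent of each base dimension across the product:
  M: 2·[γ]_M + 2·[η]_M + [κ]_M = 2·(1) + 2·(2) + (0) = 6
  L: 2·[γ]_L + 2·[η]_L + [κ]_L = 2·(0) + 2·(0) + (2) = 2
  T: 2·[γ]_T + 2·[η]_T + [κ]_T = 2·(-2) + 2·(2) + (1) = 1
Net dimensions [M⁶ L² T] ≠ [1] — not dimensionless.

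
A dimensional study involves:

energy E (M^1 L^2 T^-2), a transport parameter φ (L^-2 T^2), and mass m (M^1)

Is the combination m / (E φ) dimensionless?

yes

Sum the exponent of each base dimension across the product:
  M: −[E]_M − [φ]_M + [m]_M = −(1) − (0) + (1) = 0
  L: −[E]_L − [φ]_L + [m]_L = −(2) − (-2) + (0) = 0
  T: −[E]_T − [φ]_T + [m]_T = −(-2) − (2) + (0) = 0
All base exponents vanish — dimensionless.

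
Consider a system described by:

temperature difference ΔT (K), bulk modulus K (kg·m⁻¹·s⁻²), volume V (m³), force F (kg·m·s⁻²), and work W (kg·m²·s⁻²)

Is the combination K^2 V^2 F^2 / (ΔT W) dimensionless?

no

Sum the exponent of each base dimension across the product:
  M: −[ΔT]_M + 2·[K]_M + 2·[V]_M + 2·[F]_M − [W]_M = −(0) + 2·(1) + 2·(0) + 2·(1) − (1) = 3
  L: −[ΔT]_L + 2·[K]_L + 2·[V]_L + 2·[F]_L − [W]_L = −(0) + 2·(-1) + 2·(3) + 2·(1) − (2) = 4
  T: −[ΔT]_T + 2·[K]_T + 2·[V]_T + 2·[F]_T − [W]_T = −(0) + 2·(-2) + 2·(0) + 2·(-2) − (-2) = -6
  Θ: −[ΔT]_Θ + 2·[K]_Θ + 2·[V]_Θ + 2·[F]_Θ − [W]_Θ = −(1) + 2·(0) + 2·(0) + 2·(0) − (0) = -1
Net dimensions [M³ L⁴ T⁻⁶ Θ⁻¹] ≠ [1] — not dimensionless.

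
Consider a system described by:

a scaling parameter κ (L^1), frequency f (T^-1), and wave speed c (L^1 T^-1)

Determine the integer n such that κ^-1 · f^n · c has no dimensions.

Balance the T exponent: (-1)·n from f, plus −(0) + (-1) = -1 from the rest, must sum to zero.
−n − 1 = 0, so n = -1.

-1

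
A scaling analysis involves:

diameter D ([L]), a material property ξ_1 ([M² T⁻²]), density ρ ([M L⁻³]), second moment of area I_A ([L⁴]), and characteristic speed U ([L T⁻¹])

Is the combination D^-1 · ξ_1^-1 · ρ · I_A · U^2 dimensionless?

no

Sum the exponent of each base dimension across the product:
  M: −[D]_M − [ξ_1]_M + [ρ]_M + [I_A]_M + 2·[U]_M = −(0) − (2) + (1) + (0) + 2·(0) = -1
  L: −[D]_L − [ξ_1]_L + [ρ]_L + [I_A]_L + 2·[U]_L = −(1) − (0) + (-3) + (4) + 2·(1) = 2
  T: −[D]_T − [ξ_1]_T + [ρ]_T + [I_A]_T + 2·[U]_T = −(0) − (-2) + (0) + (0) + 2·(-1) = 0
Net dimensions [M⁻¹ L²] ≠ [1] — not dimensionless.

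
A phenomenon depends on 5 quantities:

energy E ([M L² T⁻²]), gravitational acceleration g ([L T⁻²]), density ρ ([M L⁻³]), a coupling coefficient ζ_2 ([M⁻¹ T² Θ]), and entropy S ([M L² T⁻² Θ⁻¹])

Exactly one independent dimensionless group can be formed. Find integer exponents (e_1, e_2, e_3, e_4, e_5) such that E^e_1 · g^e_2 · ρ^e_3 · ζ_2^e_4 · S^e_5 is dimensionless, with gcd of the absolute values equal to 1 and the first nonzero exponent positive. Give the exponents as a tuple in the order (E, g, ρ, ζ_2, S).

(1, -1, -1, -2, -2)

M: e_1·(1) + e_2·(0) + e_3·(1) + e_4·(-1) + e_5·(1) = 0
L: e_1·(2) + e_2·(1) + e_3·(-3) + e_4·(0) + e_5·(2) = 0
T: e_1·(-2) + e_2·(-2) + e_3·(0) + e_4·(2) + e_5·(-2) = 0
Θ: e_1·(0) + e_2·(0) + e_3·(0) + e_4·(1) + e_5·(-1) = 0
Solving this homogeneous linear system for the smallest-integer solution (first nonzero entry positive) gives (1, -1, -1, -2, -2).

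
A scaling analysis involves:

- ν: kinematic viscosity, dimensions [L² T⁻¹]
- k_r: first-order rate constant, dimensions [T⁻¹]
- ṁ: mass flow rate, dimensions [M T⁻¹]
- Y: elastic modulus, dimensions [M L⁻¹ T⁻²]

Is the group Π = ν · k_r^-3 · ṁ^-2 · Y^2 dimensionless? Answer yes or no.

Sum the exponent of each base dimension across the product:
  M: [ν]_M − 3·[k_r]_M − 2·[ṁ]_M + 2·[Y]_M = (0) − 3·(0) − 2·(1) + 2·(1) = 0
  L: [ν]_L − 3·[k_r]_L − 2·[ṁ]_L + 2·[Y]_L = (2) − 3·(0) − 2·(0) + 2·(-1) = 0
  T: [ν]_T − 3·[k_r]_T − 2·[ṁ]_T + 2·[Y]_T = (-1) − 3·(-1) − 2·(-1) + 2·(-2) = 0
All base exponents vanish — dimensionless.

yes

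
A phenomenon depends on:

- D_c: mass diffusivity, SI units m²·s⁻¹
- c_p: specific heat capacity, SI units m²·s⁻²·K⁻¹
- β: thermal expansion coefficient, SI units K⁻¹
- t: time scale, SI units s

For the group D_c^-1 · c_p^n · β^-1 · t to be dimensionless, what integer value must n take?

1

Balance the L exponent: (2)·n from c_p, plus −(2) − (0) + (0) = -2 from the rest, must sum to zero.
2n − 2 = 0, so n = 1.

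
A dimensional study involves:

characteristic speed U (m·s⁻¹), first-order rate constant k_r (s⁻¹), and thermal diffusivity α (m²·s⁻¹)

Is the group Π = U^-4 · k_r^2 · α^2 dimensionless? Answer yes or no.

Sum the exponent of each base dimension across the product:
  M: −4·[U]_M + 2·[k_r]_M + 2·[α]_M = −4·(0) + 2·(0) + 2·(0) = 0
  L: −4·[U]_L + 2·[k_r]_L + 2·[α]_L = −4·(1) + 2·(0) + 2·(2) = 0
  T: −4·[U]_T + 2·[k_r]_T + 2·[α]_T = −4·(-1) + 2·(-1) + 2·(-1) = 0
All base exponents vanish — dimensionless.

yes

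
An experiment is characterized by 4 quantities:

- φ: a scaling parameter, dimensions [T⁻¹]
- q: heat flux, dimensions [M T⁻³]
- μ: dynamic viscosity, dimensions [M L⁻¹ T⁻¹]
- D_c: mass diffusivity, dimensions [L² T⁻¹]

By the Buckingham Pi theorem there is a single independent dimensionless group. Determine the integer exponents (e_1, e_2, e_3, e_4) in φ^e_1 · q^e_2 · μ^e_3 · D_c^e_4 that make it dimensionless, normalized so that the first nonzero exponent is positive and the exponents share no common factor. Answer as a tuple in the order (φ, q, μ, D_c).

M: e_1·(0) + e_2·(1) + e_3·(1) + e_4·(0) = 0
L: e_1·(0) + e_2·(0) + e_3·(-1) + e_4·(2) = 0
T: e_1·(-1) + e_2·(-3) + e_3·(-1) + e_4·(-1) = 0
Solving this homogeneous linear system for the smallest-integer solution (first nonzero entry positive) gives (3, -2, 2, 1).

(3, -2, 2, 1)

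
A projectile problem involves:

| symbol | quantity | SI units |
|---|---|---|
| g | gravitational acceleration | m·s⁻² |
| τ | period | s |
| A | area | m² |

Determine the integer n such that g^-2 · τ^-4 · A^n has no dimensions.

Balance the L exponent: (2)·n from A, plus −2·(1) − 4·(0) = -2 from the rest, must sum to zero.
2n − 2 = 0, so n = 1.

1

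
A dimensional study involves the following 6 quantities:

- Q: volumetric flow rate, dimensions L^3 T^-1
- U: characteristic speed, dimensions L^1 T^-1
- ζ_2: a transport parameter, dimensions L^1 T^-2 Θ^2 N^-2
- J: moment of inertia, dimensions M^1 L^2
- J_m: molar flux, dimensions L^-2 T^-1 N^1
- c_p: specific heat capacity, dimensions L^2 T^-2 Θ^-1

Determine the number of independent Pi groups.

There are 6 variables and 5 base dimensions (M, L, T, Θ, N).
The dimension matrix has rank 5.
Independent dimensionless groups: 6 − 5 = 1.

1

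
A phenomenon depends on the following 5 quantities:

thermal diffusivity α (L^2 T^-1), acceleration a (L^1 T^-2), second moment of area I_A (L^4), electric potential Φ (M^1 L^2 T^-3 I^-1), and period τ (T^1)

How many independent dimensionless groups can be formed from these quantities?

There are 5 variables and 4 base dimensions (M, L, T, I).
The dimension matrix has rank 3 (less than 4: the dimension vectors are linearly dependent).
Independent dimensionless groups: 5 − 3 = 2.

2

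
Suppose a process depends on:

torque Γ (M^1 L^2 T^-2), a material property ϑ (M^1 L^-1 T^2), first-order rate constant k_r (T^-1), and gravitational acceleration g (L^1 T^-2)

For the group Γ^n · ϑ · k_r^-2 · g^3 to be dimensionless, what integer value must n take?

Balance the M exponent: (1)·n from Γ, plus (1) − 2·(0) + 3·(0) = 1 from the rest, must sum to zero.
n + 1 = 0, so n = -1.

-1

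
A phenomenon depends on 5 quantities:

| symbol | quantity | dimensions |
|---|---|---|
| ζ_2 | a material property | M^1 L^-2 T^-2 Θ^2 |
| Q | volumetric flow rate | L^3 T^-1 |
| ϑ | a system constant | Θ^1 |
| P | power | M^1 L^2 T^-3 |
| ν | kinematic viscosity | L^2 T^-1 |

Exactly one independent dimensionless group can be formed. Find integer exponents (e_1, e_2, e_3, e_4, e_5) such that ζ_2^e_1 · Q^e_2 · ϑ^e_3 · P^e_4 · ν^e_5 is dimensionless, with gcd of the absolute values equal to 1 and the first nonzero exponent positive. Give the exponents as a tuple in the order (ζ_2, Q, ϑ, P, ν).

(1, 2, -2, -1, -1)

M: e_1·(1) + e_2·(0) + e_3·(0) + e_4·(1) + e_5·(0) = 0
L: e_1·(-2) + e_2·(3) + e_3·(0) + e_4·(2) + e_5·(2) = 0
T: e_1·(-2) + e_2·(-1) + e_3·(0) + e_4·(-3) + e_5·(-1) = 0
Θ: e_1·(2) + e_2·(0) + e_3·(1) + e_4·(0) + e_5·(0) = 0
Solving this homogeneous linear system for the smallest-integer solution (first nonzero entry positive) gives (1, 2, -2, -1, -1).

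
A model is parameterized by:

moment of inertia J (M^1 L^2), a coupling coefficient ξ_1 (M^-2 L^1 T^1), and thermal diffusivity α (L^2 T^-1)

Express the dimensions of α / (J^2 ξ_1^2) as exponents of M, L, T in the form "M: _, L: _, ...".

M: 2, L: -4, T: -3

Collect each base-dimension exponent across the product:
  M: −2·(1) − 2·(-2) + (0) = 2
  L: −2·(2) − 2·(1) + (2) = -4
  T: −2·(0) − 2·(1) + (-1) = -3
So the dimensions are [M² L⁻⁴ T⁻³].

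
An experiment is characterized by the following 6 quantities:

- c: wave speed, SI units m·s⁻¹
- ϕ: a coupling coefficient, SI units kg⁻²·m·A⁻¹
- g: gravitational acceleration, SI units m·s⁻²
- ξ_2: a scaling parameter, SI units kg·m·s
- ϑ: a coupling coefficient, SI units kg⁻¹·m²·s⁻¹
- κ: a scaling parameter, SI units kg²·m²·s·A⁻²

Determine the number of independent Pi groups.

2

There are 6 variables and 4 base dimensions (M, L, T, I).
The dimension matrix has rank 4.
Independent dimensionless groups: 6 − 4 = 2.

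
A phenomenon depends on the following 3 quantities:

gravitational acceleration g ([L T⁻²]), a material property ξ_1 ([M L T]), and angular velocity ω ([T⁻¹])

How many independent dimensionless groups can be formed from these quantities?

0

There are 3 variables and 3 base dimensions (M, L, T).
The dimension matrix has rank 3.
Independent dimensionless groups: 3 − 3 = 0.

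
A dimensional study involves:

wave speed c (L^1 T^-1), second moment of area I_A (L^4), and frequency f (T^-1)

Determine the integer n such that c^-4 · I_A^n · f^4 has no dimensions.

1

Balance the L exponent: (4)·n from I_A, plus −4·(1) + 4·(0) = -4 from the rest, must sum to zero.
4n − 4 = 0, so n = 1.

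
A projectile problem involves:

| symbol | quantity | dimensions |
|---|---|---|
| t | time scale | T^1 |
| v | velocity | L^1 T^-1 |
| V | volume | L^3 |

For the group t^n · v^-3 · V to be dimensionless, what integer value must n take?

Balance the T exponent: (1)·n from t, plus −3·(-1) + (0) = 3 from the rest, must sum to zero.
n + 3 = 0, so n = -3.

-3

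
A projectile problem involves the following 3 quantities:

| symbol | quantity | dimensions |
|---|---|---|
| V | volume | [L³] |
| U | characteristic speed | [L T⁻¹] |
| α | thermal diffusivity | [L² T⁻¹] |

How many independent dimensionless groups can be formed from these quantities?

1

There are 3 variables and 2 base dimensions (L, T).
The dimension matrix has rank 2.
Independent dimensionless groups: 3 − 2 = 1.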